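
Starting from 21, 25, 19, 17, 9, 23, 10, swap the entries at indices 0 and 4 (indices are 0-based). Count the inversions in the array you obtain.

10 inversions

Positions 0 and 4 hold 21 and 9; after swapping, the array is [9, 25, 19, 17, 21, 23, 10].
Element-by-element contributions:
9 → none → 0
25 → 19, 17, 21, 23, 10 → 5
19 → 17, 10 → 2
17 → 10 → 1
21 → 10 → 1
23 → 10 → 1
10 → none → 0
Sum: 0 + 5 + 2 + 1 + 1 + 1 + 0 = 10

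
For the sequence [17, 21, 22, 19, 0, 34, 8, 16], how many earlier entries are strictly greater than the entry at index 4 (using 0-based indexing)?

The element at index 4 is 0.
Elements before it: 17, 21, 22, 19
Those larger than 0: 17, 21, 22, 19

4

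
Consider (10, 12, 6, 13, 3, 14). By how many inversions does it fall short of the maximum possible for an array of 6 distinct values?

9

Maximum inversions for 6 distinct elements is C(6, 2) = 6·5/2 = 15.
Current inversions — for each element, count later smaller elements:
10: 2
12: 2
6: 1
13: 1
3: 0
14: 0
Current total: 2 + 2 + 1 + 1 + 0 + 0 = 6
Shortfall: 15 − 6 = 9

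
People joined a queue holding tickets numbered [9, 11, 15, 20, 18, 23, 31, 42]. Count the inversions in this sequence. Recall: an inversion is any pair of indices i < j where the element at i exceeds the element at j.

1

Count, for each position, how many later elements it exceeds:
9: 0
11: 0
15: 0
20: 1
18: 0
23: 0
31: 0
42: 0
Sum: 0 + 0 + 0 + 1 + 0 + 0 + 0 + 0 = 1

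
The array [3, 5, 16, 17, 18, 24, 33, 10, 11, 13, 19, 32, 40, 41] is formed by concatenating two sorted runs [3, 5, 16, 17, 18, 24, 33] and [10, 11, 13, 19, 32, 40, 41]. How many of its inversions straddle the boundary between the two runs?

Count, for every r in R, how many entries of L exceed r:
r = 10: 16, 17, 18, 24, 33 → 5
r = 11: 16, 17, 18, 24, 33 → 5
r = 13: 16, 17, 18, 24, 33 → 5
r = 19: 24, 33 → 2
r = 32: 33 → 1
r = 40: none → 0
r = 41: none → 0
Cross-inversions: 5 + 5 + 5 + 2 + 1 + 0 + 0 = 18

Split inversions: 18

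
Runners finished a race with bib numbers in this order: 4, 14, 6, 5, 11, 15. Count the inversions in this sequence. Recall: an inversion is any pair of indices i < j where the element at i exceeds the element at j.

4 out-of-order pairs

For each element, count later entries that are smaller:
4: 0
14: 3
6: 1
5: 0
11: 0
15: 0
Sum: 0 + 3 + 1 + 0 + 0 + 0 = 4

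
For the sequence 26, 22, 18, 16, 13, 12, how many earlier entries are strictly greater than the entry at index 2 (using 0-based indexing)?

2

The element at index 2 is 18.
Elements before it: 26, 22
Those larger than 18: 26, 22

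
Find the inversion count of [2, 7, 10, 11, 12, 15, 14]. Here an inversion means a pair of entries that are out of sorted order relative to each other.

1

Count, for each position, how many later elements it exceeds:
2 → none → 0
7 → none → 0
10 → none → 0
11 → none → 0
12 → none → 0
15 → 14 → 1
14 → none → 0
Sum: 0 + 0 + 0 + 0 + 0 + 1 + 0 = 1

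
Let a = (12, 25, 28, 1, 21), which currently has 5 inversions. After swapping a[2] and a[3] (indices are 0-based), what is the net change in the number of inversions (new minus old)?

-1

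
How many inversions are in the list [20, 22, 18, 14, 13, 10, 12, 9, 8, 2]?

Count, for each position, how many later elements it exceeds:
20: 8
22: 8
18: 7
14: 6
13: 5
10: 3
12: 3
9: 2
8: 1
2: 0
Sum: 8 + 8 + 7 + 6 + 5 + 3 + 3 + 2 + 1 + 0 = 43

43 inversions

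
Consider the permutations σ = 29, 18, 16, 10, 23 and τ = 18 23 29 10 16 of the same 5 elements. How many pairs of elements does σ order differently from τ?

Assign each item its position (1..5) in the first ordering, then rewrite the second ordering as that position sequence:
positions: 29→1, 18→2, 16→3, 10→4, 23→5
second ordering as positions: [2, 5, 1, 4, 3]
Discordant pairs = inversions in this position sequence.
2: 1 → 1
5: 1, 4, 3 → 3
1: 0
4: 3 → 1
3: 0
Total: 1 + 3 + 0 + 1 + 0 = 5

5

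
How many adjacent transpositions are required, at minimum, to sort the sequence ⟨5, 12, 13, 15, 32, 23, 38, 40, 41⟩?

1

The minimum number of adjacent swaps to sort an array equals its inversion count, since every such swap removes exactly one inversion.
Count inversions — for each element, later elements that are smaller:
5: none → 0
12: none → 0
13: none → 0
15: none → 0
32: 23 → 1
23: none → 0
38: none → 0
40: none → 0
41: none → 0
Total inversions: 0 + 0 + 0 + 0 + 1 + 0 + 0 + 0 + 0 = 1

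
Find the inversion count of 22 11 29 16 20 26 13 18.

15

Sweep left to right; for each value list the smaller values that follow it:
22 → 11, 16, 20, 13, 18 → 5
11 → none → 0
29 → 16, 20, 26, 13, 18 → 5
16 → 13 → 1
20 → 13, 18 → 2
26 → 13, 18 → 2
13 → none → 0
18 → none → 0
Sum: 5 + 0 + 5 + 1 + 2 + 2 + 0 + 0 = 15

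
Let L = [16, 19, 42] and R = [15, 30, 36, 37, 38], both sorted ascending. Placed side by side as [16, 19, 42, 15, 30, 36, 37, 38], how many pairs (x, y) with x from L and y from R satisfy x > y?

Take each right-half value and tally the left-half values above it:
r = 15: 16, 19, 42 → 3
r = 30: 42 → 1
r = 36: 42 → 1
r = 37: 42 → 1
r = 38: 42 → 1
Cross-inversions: 3 + 1 + 1 + 1 + 1 = 7

7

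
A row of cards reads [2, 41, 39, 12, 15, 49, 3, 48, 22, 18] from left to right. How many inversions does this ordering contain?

20 inversions

Count, for each position, how many later elements it exceeds:
2 → none → 0
41 → 39, 12, 15, 3, 22, 18 → 6
39 → 12, 15, 3, 22, 18 → 5
12 → 3 → 1
15 → 3 → 1
49 → 3, 48, 22, 18 → 4
3 → none → 0
48 → 22, 18 → 2
22 → 18 → 1
18 → none → 0
Sum: 0 + 6 + 5 + 1 + 1 + 4 + 0 + 2 + 1 + 0 = 20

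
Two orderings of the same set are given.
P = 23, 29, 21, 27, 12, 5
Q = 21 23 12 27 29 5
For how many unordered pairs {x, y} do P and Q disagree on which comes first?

5 disagreeing pairs

Assign each item its position (1..6) in the first ordering, then rewrite the second ordering as that position sequence:
positions: 23→1, 29→2, 21→3, 27→4, 12→5, 5→6
second ordering as positions: [3, 1, 5, 4, 2, 6]
Discordant pairs = inversions in this position sequence.
3: 1, 2 → 2
1: 0
5: 4, 2 → 2
4: 2 → 1
2: 0
6: 0
Total: 2 + 0 + 2 + 1 + 0 + 0 = 5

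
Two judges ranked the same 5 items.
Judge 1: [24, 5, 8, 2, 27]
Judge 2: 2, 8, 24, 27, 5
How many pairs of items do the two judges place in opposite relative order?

Discordant pairs: 6

Assign each item its position (1..5) in the first ordering, then rewrite the second ordering as that position sequence:
positions: 24→1, 5→2, 8→3, 2→4, 27→5
second ordering as positions: [4, 3, 1, 5, 2]
Discordant pairs = inversions in this position sequence.
4: 3, 1, 2 → 3
3: 1, 2 → 2
1: 0
5: 2 → 1
2: 0
Total: 3 + 2 + 0 + 1 + 0 = 6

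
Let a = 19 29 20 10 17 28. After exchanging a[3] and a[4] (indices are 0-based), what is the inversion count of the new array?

9

Positions 3 and 4 hold 10 and 17; after swapping, the array is [19, 29, 20, 17, 10, 28].
Element-by-element contributions:
19: 2
29: 4
20: 2
17: 1
10: 0
28: 0
Sum: 2 + 4 + 2 + 1 + 0 + 0 = 9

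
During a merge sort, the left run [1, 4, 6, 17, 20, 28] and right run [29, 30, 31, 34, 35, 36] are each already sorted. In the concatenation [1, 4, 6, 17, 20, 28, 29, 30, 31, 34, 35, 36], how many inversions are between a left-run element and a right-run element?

For each element r of the right run, count left-run elements greater than r:
r = 29: none → 0
r = 30: none → 0
r = 31: none → 0
r = 34: none → 0
r = 35: none → 0
r = 36: none → 0
Cross-inversions: 0 + 0 + 0 + 0 + 0 + 0 = 0

0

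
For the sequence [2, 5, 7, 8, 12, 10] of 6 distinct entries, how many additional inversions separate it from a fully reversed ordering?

Maximum inversions for 6 distinct elements is C(6, 2) = 6·5/2 = 15.
Current inversions — for each element, count later smaller elements:
2: 0
5: 0
7: 0
8: 0
12: 1
10: 0
Current total: 0 + 0 + 0 + 0 + 1 + 0 = 1
Shortfall: 15 − 1 = 14

14 inversions short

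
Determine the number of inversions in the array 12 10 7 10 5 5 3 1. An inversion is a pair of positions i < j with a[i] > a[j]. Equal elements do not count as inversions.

For each element, count later entries that are smaller:
12 → 10, 7, 10, 5, 5, 3, 1 → 7
10 → 7, 5, 5, 3, 1 → 5
7 → 5, 5, 3, 1 → 4
10 → 5, 5, 3, 1 → 4
5 → 3, 1 → 2
5 → 3, 1 → 2
3 → 1 → 1
1 → none → 0
Sum: 7 + 5 + 4 + 4 + 2 + 2 + 1 + 0 = 25

Out-of-order pairs: 25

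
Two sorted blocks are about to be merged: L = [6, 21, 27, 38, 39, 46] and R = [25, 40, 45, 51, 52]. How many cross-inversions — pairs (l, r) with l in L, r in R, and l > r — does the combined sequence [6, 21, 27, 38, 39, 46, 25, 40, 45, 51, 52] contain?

Take each right-half value and tally the left-half values above it:
r = 25: 27, 38, 39, 46 → 4
r = 40: 46 → 1
r = 45: 46 → 1
r = 51: none → 0
r = 52: none → 0
Cross-inversions: 4 + 1 + 1 + 0 + 0 = 6

There are 6 cross-inversions.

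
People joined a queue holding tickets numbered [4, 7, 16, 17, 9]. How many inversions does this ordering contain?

Inversion pairs (indices are 0-based):
(2,4): 16 > 9
(3,4): 17 > 9
That's 2 pairs.

There are 2 inversions.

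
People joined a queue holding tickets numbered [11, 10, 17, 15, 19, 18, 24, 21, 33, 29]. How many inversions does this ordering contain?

Inversions: 5

Count, for each position, how many later elements it exceeds:
11: 1
10: 0
17: 1
15: 0
19: 1
18: 0
24: 1
21: 0
33: 1
29: 0
Sum: 1 + 0 + 1 + 0 + 1 + 0 + 1 + 0 + 1 + 0 = 5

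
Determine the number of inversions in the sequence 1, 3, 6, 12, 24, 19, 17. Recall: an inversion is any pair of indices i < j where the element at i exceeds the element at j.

Inversion pairs (indices are 0-based):
(4,5): 24 > 19
(4,6): 24 > 17
(5,6): 19 > 17
That's 3 pairs.

3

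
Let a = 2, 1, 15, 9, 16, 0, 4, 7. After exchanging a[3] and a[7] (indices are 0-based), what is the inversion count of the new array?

12 inversions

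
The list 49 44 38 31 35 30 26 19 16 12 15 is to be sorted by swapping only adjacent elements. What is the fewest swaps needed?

53

Each adjacent swap fixes exactly one inversion, so the minimum swap count equals the number of inversions.
Count inversions — for each element, later elements that are smaller:
49: 44, 38, 31, 35, 30, 26, 19, 16, 12, 15 → 10
44: 38, 31, 35, 30, 26, 19, 16, 12, 15 → 9
38: 31, 35, 30, 26, 19, 16, 12, 15 → 8
31: 30, 26, 19, 16, 12, 15 → 6
35: 30, 26, 19, 16, 12, 15 → 6
30: 26, 19, 16, 12, 15 → 5
26: 19, 16, 12, 15 → 4
19: 16, 12, 15 → 3
16: 12, 15 → 2
12: none → 0
15: none → 0
Total inversions: 10 + 9 + 8 + 6 + 6 + 5 + 4 + 3 + 2 + 0 + 0 = 53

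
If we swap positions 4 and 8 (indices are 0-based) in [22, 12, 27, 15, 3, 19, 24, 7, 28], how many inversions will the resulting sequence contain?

23 inversions

Positions 4 and 8 hold 3 and 28; after swapping, the array is [22, 12, 27, 15, 28, 19, 24, 7, 3].
Element-by-element contributions:
22: 5
12: 2
27: 5
15: 2
28: 4
19: 2
24: 2
7: 1
3: 0
Sum: 5 + 2 + 5 + 2 + 4 + 2 + 2 + 1 + 0 = 23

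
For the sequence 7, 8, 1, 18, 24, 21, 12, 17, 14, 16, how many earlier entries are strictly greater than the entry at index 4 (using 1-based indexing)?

The element at index 4 is 18.
Elements before it: 7, 8, 1
None of them are larger than 18.

0 such elements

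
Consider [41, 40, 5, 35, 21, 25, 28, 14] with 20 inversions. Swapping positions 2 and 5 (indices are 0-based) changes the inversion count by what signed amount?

Positions 2 and 5 hold 5 and 25; after swapping, the array is [41, 40, 25, 35, 21, 5, 28, 14].
Element-by-element contributions:
41: 7
40: 6
25: 3
35: 4
21: 2
5: 0
28: 1
14: 0
Sum: 7 + 6 + 3 + 4 + 2 + 0 + 1 + 0 = 23
Change: 23 − 20 = +3

+3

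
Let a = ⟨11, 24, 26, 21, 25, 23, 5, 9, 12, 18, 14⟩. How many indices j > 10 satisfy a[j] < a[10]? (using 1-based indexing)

The element at index 10 is 18.
Elements after it: 14
Those smaller than 18: 14

1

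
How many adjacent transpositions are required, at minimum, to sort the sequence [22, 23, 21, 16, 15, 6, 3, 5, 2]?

34

Minimum adjacent swaps = number of inversions (each swap of adjacent out-of-order elements removes one inversion and no swap can remove more).
Count inversions — for each element, later elements that are smaller:
22: 21, 16, 15, 6, 3, 5, 2 → 7
23: 21, 16, 15, 6, 3, 5, 2 → 7
21: 16, 15, 6, 3, 5, 2 → 6
16: 15, 6, 3, 5, 2 → 5
15: 6, 3, 5, 2 → 4
6: 3, 5, 2 → 3
3: 2 → 1
5: 2 → 1
2: none → 0
Total inversions: 7 + 7 + 6 + 5 + 4 + 3 + 1 + 1 + 0 = 34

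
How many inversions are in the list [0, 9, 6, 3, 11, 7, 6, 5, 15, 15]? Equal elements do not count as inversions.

13

Count, for each position, how many later elements it exceeds:
0 → none → 0
9 → 6, 3, 7, 6, 5 → 5
6 → 3, 5 → 2
3 → none → 0
11 → 7, 6, 5 → 3
7 → 6, 5 → 2
6 → 5 → 1
5 → none → 0
15 → none → 0
15 → none → 0
Sum: 0 + 5 + 2 + 0 + 3 + 2 + 1 + 0 + 0 + 0 = 13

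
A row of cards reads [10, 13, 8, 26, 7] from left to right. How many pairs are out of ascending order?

For each element, count later entries that are smaller:
10 → 8, 7 → 2
13 → 8, 7 → 2
8 → 7 → 1
26 → 7 → 1
7 → none → 0
Sum: 2 + 2 + 1 + 1 + 0 = 6

6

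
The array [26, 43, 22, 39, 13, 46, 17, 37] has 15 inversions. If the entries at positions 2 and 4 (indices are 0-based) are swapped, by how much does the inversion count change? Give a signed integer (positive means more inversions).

-1

Positions 2 and 4 hold 22 and 13; after swapping, the array is [26, 43, 13, 39, 22, 46, 17, 37].
Count, for each position, how many later elements it exceeds:
26 → 13, 22, 17 → 3
43 → 13, 39, 22, 17, 37 → 5
13 → none → 0
39 → 22, 17, 37 → 3
22 → 17 → 1
46 → 17, 37 → 2
17 → none → 0
37 → none → 0
Sum: 3 + 5 + 0 + 3 + 1 + 2 + 0 + 0 = 14
Change: 14 − 15 = -1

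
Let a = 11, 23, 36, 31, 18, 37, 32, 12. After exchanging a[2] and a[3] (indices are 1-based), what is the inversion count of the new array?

13

Positions 2 and 3 hold 23 and 36; after swapping, the array is [11, 36, 23, 31, 18, 37, 32, 12].
Count, for each position, how many later elements it exceeds:
11 → none → 0
36 → 23, 31, 18, 32, 12 → 5
23 → 18, 12 → 2
31 → 18, 12 → 2
18 → 12 → 1
37 → 32, 12 → 2
32 → 12 → 1
12 → none → 0
Sum: 0 + 5 + 2 + 2 + 1 + 2 + 1 + 0 = 13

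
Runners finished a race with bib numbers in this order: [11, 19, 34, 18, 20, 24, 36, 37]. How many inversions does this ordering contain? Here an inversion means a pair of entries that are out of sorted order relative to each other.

Sweep left to right; for each value list the smaller values that follow it:
11: 0
19: 1
34: 3
18: 0
20: 0
24: 0
36: 0
37: 0
Sum: 0 + 1 + 3 + 0 + 0 + 0 + 0 + 0 = 4

4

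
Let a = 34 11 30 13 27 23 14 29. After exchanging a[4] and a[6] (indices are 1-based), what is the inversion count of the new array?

16

Positions 4 and 6 hold 13 and 23; after swapping, the array is [34, 11, 30, 23, 27, 13, 14, 29].
Sweep left to right; for each value list the smaller values that follow it:
34 → 11, 30, 23, 27, 13, 14, 29 → 7
11 → none → 0
30 → 23, 27, 13, 14, 29 → 5
23 → 13, 14 → 2
27 → 13, 14 → 2
13 → none → 0
14 → none → 0
29 → none → 0
Sum: 7 + 0 + 5 + 2 + 2 + 0 + 0 + 0 = 16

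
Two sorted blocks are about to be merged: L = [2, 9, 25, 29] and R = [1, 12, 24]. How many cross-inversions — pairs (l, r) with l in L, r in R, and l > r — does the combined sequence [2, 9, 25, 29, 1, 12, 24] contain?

Cross-inversions: 8

Take each right-half value and tally the left-half values above it:
r = 1: 2, 9, 25, 29 → 4
r = 12: 25, 29 → 2
r = 24: 25, 29 → 2
Cross-inversions: 4 + 2 + 2 = 8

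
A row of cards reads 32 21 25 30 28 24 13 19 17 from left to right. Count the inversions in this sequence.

Element-by-element contributions:
32: 8
21: 3
25: 4
30: 5
28: 4
24: 3
13: 0
19: 1
17: 0
Sum: 8 + 3 + 4 + 5 + 4 + 3 + 0 + 1 + 0 = 28

28 out-of-order pairs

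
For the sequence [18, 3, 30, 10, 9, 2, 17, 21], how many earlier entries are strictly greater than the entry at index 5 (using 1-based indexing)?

The element at index 5 is 9.
Elements before it: 18, 3, 30, 10
Those larger than 9: 18, 30, 10

3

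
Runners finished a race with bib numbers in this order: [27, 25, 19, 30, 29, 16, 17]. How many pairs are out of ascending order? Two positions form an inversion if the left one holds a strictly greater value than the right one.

14

Count, for each position, how many later elements it exceeds:
27 → 25, 19, 16, 17 → 4
25 → 19, 16, 17 → 3
19 → 16, 17 → 2
30 → 29, 16, 17 → 3
29 → 16, 17 → 2
16 → none → 0
17 → none → 0
Sum: 4 + 3 + 2 + 3 + 2 + 0 + 0 = 14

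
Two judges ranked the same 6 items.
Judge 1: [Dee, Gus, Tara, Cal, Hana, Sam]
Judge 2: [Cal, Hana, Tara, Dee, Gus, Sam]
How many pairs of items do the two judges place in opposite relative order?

Discordant pairs: 8

Assign each item its position (1..6) in the first ordering, then rewrite the second ordering as that position sequence:
positions: Dee→1, Gus→2, Tara→3, Cal→4, Hana→5, Sam→6
second ordering as positions: [4, 5, 3, 1, 2, 6]
Discordant pairs = inversions in this position sequence.
4: 3, 1, 2 → 3
5: 3, 1, 2 → 3
3: 1, 2 → 2
1: 0
2: 0
6: 0
Total: 3 + 3 + 2 + 0 + 0 + 0 = 8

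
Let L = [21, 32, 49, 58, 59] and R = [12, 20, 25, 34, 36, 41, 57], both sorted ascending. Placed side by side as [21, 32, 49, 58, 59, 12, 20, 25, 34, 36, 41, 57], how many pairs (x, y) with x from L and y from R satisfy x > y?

Split inversions: 25

Take each right-half value and tally the left-half values above it:
r = 12: 21, 32, 49, 58, 59 → 5
r = 20: 21, 32, 49, 58, 59 → 5
r = 25: 32, 49, 58, 59 → 4
r = 34: 49, 58, 59 → 3
r = 36: 49, 58, 59 → 3
r = 41: 49, 58, 59 → 3
r = 57: 58, 59 → 2
Cross-inversions: 5 + 5 + 4 + 3 + 3 + 3 + 2 = 25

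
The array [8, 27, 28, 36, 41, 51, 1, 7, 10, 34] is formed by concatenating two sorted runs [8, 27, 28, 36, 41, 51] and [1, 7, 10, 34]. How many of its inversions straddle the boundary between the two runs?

20

For each element r of the right run, count left-run elements greater than r:
r = 1: 8, 27, 28, 36, 41, 51 → 6
r = 7: 8, 27, 28, 36, 41, 51 → 6
r = 10: 27, 28, 36, 41, 51 → 5
r = 34: 36, 41, 51 → 3
Cross-inversions: 6 + 6 + 5 + 3 = 20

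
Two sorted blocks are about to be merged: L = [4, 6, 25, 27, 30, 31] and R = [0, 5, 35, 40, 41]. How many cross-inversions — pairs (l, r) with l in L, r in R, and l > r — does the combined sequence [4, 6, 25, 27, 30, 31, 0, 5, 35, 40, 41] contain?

11

For each element r of the right run, count left-run elements greater than r:
r = 0: 4, 6, 25, 27, 30, 31 → 6
r = 5: 6, 25, 27, 30, 31 → 5
r = 35: none → 0
r = 40: none → 0
r = 41: none → 0
Cross-inversions: 6 + 5 + 0 + 0 + 0 = 11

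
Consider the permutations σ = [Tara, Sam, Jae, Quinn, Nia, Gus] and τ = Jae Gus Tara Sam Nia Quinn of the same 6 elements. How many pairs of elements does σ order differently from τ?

Assign each item its position (1..6) in the first ordering, then rewrite the second ordering as that position sequence:
positions: Tara→1, Sam→2, Jae→3, Quinn→4, Nia→5, Gus→6
second ordering as positions: [3, 6, 1, 2, 5, 4]
Discordant pairs = inversions in this position sequence.
3: 1, 2 → 2
6: 1, 2, 5, 4 → 4
1: 0
2: 0
5: 4 → 1
4: 0
Total: 2 + 4 + 0 + 0 + 1 + 0 = 7

7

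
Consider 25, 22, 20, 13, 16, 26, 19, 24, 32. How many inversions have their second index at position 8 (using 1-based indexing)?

2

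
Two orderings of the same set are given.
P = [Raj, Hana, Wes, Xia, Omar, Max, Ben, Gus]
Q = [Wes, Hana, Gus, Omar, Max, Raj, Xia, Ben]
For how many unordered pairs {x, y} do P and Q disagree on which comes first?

Disagreeing pairs: 12

Assign each item its position (1..8) in the first ordering, then rewrite the second ordering as that position sequence:
positions: Raj→1, Hana→2, Wes→3, Xia→4, Omar→5, Max→6, Ben→7, Gus→8
second ordering as positions: [3, 2, 8, 5, 6, 1, 4, 7]
Discordant pairs = inversions in this position sequence.
3: 2, 1 → 2
2: 1 → 1
8: 5, 6, 1, 4, 7 → 5
5: 1, 4 → 2
6: 1, 4 → 2
1: 0
4: 0
7: 0
Total: 2 + 1 + 5 + 2 + 2 + 0 + 0 + 0 = 12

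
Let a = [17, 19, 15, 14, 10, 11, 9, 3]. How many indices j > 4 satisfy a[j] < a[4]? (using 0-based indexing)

2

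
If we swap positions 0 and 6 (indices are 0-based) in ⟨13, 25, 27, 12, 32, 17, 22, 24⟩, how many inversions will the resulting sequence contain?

Positions 0 and 6 hold 13 and 22; after swapping, the array is [22, 25, 27, 12, 32, 17, 13, 24].
For each element, count later entries that are smaller:
22 → 12, 17, 13 → 3
25 → 12, 17, 13, 24 → 4
27 → 12, 17, 13, 24 → 4
12 → none → 0
32 → 17, 13, 24 → 3
17 → 13 → 1
13 → none → 0
24 → none → 0
Sum: 3 + 4 + 4 + 0 + 3 + 1 + 0 + 0 = 15

15 inversions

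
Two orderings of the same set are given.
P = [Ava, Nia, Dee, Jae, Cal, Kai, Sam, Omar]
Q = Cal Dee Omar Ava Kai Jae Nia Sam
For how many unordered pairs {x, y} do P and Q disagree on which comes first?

14 disagreeing pairs

Assign each item its position (1..8) in the first ordering, then rewrite the second ordering as that position sequence:
positions: Ava→1, Nia→2, Dee→3, Jae→4, Cal→5, Kai→6, Sam→7, Omar→8
second ordering as positions: [5, 3, 8, 1, 6, 4, 2, 7]
Discordant pairs = inversions in this position sequence.
5: 3, 1, 4, 2 → 4
3: 1, 2 → 2
8: 1, 6, 4, 2, 7 → 5
1: 0
6: 4, 2 → 2
4: 2 → 1
2: 0
7: 0
Total: 4 + 2 + 5 + 0 + 2 + 1 + 0 + 0 = 14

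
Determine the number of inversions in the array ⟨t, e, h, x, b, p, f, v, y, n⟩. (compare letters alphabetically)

Sweep left to right; for each value list the smaller values that follow it:
t: 6
e: 1
h: 2
x: 5
b: 0
p: 2
f: 0
v: 1
y: 1
n: 0
Sum: 6 + 1 + 2 + 5 + 0 + 2 + 0 + 1 + 1 + 0 = 18

18 inversions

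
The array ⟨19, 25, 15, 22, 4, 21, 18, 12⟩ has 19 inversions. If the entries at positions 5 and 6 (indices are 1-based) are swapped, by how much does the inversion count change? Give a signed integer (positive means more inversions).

Positions 5 and 6 hold 4 and 21; after swapping, the array is [19, 25, 15, 22, 21, 4, 18, 12].
For each element, count later entries that are smaller:
19: 4
25: 6
15: 2
22: 4
21: 3
4: 0
18: 1
12: 0
Sum: 4 + 6 + 2 + 4 + 3 + 0 + 1 + 0 = 20
Change: 20 − 19 = +1

+1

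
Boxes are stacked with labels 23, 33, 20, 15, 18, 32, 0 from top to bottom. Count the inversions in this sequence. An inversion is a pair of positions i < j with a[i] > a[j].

15

For each element, count later entries that are smaller:
23: 4
33: 5
20: 3
15: 1
18: 1
32: 1
0: 0
Sum: 4 + 5 + 3 + 1 + 1 + 1 + 0 = 15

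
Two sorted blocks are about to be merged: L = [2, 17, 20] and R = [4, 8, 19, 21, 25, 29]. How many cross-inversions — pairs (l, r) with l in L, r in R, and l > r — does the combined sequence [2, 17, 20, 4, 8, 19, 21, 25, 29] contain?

For each element r of the right run, count left-run elements greater than r:
r = 4: 17, 20 → 2
r = 8: 17, 20 → 2
r = 19: 20 → 1
r = 21: none → 0
r = 25: none → 0
r = 29: none → 0
Cross-inversions: 2 + 2 + 1 + 0 + 0 + 0 = 5

There are 5 split inversions.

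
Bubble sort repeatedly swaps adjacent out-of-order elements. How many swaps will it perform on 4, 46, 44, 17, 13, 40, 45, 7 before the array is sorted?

15

Minimum adjacent swaps = number of inversions (each swap of adjacent out-of-order elements removes one inversion and no swap can remove more).
Count inversions — for each element, later elements that are smaller:
4: none → 0
46: 44, 17, 13, 40, 45, 7 → 6
44: 17, 13, 40, 7 → 4
17: 13, 7 → 2
13: 7 → 1
40: 7 → 1
45: 7 → 1
7: none → 0
Total inversions: 0 + 6 + 4 + 2 + 1 + 1 + 1 + 0 = 15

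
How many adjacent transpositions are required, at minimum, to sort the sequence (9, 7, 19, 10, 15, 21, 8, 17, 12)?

Minimum adjacent swaps = number of inversions (each swap of adjacent out-of-order elements removes one inversion and no swap can remove more).
Count inversions — for each element, later elements that are smaller:
9: 7, 8 → 2
7: none → 0
19: 10, 15, 8, 17, 12 → 5
10: 8 → 1
15: 8, 12 → 2
21: 8, 17, 12 → 3
8: none → 0
17: 12 → 1
12: none → 0
Total inversions: 2 + 0 + 5 + 1 + 2 + 3 + 0 + 1 + 0 = 14

14 swaps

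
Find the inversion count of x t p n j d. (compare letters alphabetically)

Count, for each position, how many later elements it exceeds:
x: 5
t: 4
p: 3
n: 2
j: 1
d: 0
Sum: 5 + 4 + 3 + 2 + 1 + 0 = 15

15 inversions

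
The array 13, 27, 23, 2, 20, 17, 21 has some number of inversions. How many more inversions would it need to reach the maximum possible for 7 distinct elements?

10 inversions short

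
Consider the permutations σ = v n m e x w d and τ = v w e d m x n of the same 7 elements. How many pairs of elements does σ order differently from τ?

11 discordant pairs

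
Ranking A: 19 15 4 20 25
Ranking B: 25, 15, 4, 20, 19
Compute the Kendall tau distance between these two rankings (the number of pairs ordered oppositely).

7 discordant pairs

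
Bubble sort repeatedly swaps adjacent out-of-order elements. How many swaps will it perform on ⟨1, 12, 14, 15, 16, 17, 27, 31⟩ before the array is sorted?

The minimum number of adjacent swaps to sort an array equals its inversion count, since every such swap removes exactly one inversion.
Count inversions — for each element, later elements that are smaller:
1: none → 0
12: none → 0
14: none → 0
15: none → 0
16: none → 0
17: none → 0
27: none → 0
31: none → 0
Total inversions: 0 + 0 + 0 + 0 + 0 + 0 + 0 + 0 = 0

0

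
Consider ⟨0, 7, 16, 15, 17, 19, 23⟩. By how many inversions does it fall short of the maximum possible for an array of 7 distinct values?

Maximum inversions for 7 distinct elements is C(7, 2) = 7·6/2 = 21.
Current inversions — for each element, count later smaller elements:
0: 0
7: 0
16: 1
15: 0
17: 0
19: 0
23: 0
Current total: 0 + 0 + 1 + 0 + 0 + 0 + 0 = 1
Shortfall: 21 − 1 = 20

20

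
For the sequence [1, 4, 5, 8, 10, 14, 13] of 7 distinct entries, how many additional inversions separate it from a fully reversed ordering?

20

Maximum inversions for 7 distinct elements is C(7, 2) = 7·6/2 = 21.
Current inversions — for each element, count later smaller elements:
1: 0
4: 0
5: 0
8: 0
10: 0
14: 1
13: 0
Current total: 0 + 0 + 0 + 0 + 0 + 1 + 0 = 1
Shortfall: 21 − 1 = 20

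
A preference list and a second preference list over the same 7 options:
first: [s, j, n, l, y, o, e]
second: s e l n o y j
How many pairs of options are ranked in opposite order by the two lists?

11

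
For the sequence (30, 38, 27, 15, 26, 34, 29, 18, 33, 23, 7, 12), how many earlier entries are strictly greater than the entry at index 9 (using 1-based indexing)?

2 such elements

The element at index 9 is 33.
Elements before it: 30, 38, 27, 15, 26, 34, 29, 18
Those larger than 33: 38, 34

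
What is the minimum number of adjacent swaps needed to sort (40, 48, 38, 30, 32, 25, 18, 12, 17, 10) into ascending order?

42

Each adjacent swap fixes exactly one inversion, so the minimum swap count equals the number of inversions.
Count inversions — for each element, later elements that are smaller:
40: 38, 30, 32, 25, 18, 12, 17, 10 → 8
48: 38, 30, 32, 25, 18, 12, 17, 10 → 8
38: 30, 32, 25, 18, 12, 17, 10 → 7
30: 25, 18, 12, 17, 10 → 5
32: 25, 18, 12, 17, 10 → 5
25: 18, 12, 17, 10 → 4
18: 12, 17, 10 → 3
12: 10 → 1
17: 10 → 1
10: none → 0
Total inversions: 8 + 8 + 7 + 5 + 5 + 4 + 3 + 1 + 1 + 0 = 42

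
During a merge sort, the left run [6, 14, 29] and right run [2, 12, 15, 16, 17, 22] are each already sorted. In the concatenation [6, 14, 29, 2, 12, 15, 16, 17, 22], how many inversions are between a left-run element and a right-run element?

Take each right-half value and tally the left-half values above it:
r = 2: 6, 14, 29 → 3
r = 12: 14, 29 → 2
r = 15: 29 → 1
r = 16: 29 → 1
r = 17: 29 → 1
r = 22: 29 → 1
Cross-inversions: 3 + 2 + 1 + 1 + 1 + 1 = 9

9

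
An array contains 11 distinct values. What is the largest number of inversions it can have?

55 inversions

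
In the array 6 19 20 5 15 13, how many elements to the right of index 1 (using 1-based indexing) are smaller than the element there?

1 such element

The element at index 1 is 6.
Elements after it: 19, 20, 5, 15, 13
Those smaller than 6: 5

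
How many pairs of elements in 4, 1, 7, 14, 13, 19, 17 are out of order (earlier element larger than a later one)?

3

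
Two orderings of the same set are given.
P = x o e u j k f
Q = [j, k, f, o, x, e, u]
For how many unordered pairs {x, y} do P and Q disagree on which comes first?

13 disagreeing pairs

Assign each item its position (1..7) in the first ordering, then rewrite the second ordering as that position sequence:
positions: x→1, o→2, e→3, u→4, j→5, k→6, f→7
second ordering as positions: [5, 6, 7, 2, 1, 3, 4]
Discordant pairs = inversions in this position sequence.
5: 2, 1, 3, 4 → 4
6: 2, 1, 3, 4 → 4
7: 2, 1, 3, 4 → 4
2: 1 → 1
1: 0
3: 0
4: 0
Total: 4 + 4 + 4 + 1 + 0 + 0 + 0 = 13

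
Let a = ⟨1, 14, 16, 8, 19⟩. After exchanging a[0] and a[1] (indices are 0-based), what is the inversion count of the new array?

Positions 0 and 1 hold 1 and 14; after swapping, the array is [14, 1, 16, 8, 19].
Element-by-element contributions:
14 → 1, 8 → 2
1 → none → 0
16 → 8 → 1
8 → none → 0
19 → none → 0
Sum: 2 + 0 + 1 + 0 + 0 = 3

3 inversions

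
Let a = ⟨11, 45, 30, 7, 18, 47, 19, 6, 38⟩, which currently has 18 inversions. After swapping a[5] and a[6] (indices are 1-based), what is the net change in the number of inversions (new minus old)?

+1

Positions 5 and 6 hold 18 and 47; after swapping, the array is [11, 45, 30, 7, 47, 18, 19, 6, 38].
Element-by-element contributions:
11 → 7, 6 → 2
45 → 30, 7, 18, 19, 6, 38 → 6
30 → 7, 18, 19, 6 → 4
7 → 6 → 1
47 → 18, 19, 6, 38 → 4
18 → 6 → 1
19 → 6 → 1
6 → none → 0
38 → none → 0
Sum: 2 + 6 + 4 + 1 + 4 + 1 + 1 + 0 + 0 = 19
Change: 19 − 18 = +1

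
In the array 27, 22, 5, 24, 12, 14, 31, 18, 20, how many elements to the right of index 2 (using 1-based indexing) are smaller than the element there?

The element at index 2 is 22.
Elements after it: 5, 24, 12, 14, 31, 18, 20
Those smaller than 22: 5, 12, 14, 18, 20

5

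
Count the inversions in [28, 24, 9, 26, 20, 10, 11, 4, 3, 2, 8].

Count, for each position, how many later elements it exceeds:
28: 10
24: 8
9: 4
26: 7
20: 6
10: 4
11: 4
4: 2
3: 1
2: 0
8: 0
Sum: 10 + 8 + 4 + 7 + 6 + 4 + 4 + 2 + 1 + 0 + 0 = 46

46 inversions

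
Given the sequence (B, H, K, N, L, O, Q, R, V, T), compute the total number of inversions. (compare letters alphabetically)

Count, for each position, how many later elements it exceeds:
B → none → 0
H → none → 0
K → none → 0
N → L → 1
L → none → 0
O → none → 0
Q → none → 0
R → none → 0
V → T → 1
T → none → 0
Sum: 0 + 0 + 0 + 1 + 0 + 0 + 0 + 0 + 1 + 0 = 2

2 out-of-order pairs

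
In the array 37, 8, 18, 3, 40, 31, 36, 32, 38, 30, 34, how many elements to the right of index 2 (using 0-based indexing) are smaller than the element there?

1 such element

The element at index 2 is 18.
Elements after it: 3, 40, 31, 36, 32, 38, 30, 34
Those smaller than 18: 3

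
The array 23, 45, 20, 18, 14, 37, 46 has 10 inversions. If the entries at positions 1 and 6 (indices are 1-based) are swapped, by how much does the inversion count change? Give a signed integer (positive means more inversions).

Positions 1 and 6 hold 23 and 37; after swapping, the array is [37, 45, 20, 18, 14, 23, 46].
For each element, count later entries that are smaller:
37: 4
45: 4
20: 2
18: 1
14: 0
23: 0
46: 0
Sum: 4 + 4 + 2 + 1 + 0 + 0 + 0 = 11
Change: 11 − 10 = +1

+1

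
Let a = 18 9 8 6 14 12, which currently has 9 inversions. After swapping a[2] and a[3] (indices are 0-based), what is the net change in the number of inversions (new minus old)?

-1

Positions 2 and 3 hold 8 and 6; after swapping, the array is [18, 9, 6, 8, 14, 12].
Sweep left to right; for each value list the smaller values that follow it:
18 → 9, 6, 8, 14, 12 → 5
9 → 6, 8 → 2
6 → none → 0
8 → none → 0
14 → 12 → 1
12 → none → 0
Sum: 5 + 2 + 0 + 0 + 1 + 0 = 8
Change: 8 − 9 = -1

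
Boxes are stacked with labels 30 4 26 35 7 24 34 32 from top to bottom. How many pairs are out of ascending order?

11

Sweep left to right; for each value list the smaller values that follow it:
30 → 4, 26, 7, 24 → 4
4 → none → 0
26 → 7, 24 → 2
35 → 7, 24, 34, 32 → 4
7 → none → 0
24 → none → 0
34 → 32 → 1
32 → none → 0
Sum: 4 + 0 + 2 + 4 + 0 + 0 + 1 + 0 = 11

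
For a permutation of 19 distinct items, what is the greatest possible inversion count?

171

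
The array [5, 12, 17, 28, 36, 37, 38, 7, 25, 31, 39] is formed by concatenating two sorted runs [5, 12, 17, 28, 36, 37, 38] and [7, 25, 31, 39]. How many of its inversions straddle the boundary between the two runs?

There are 13 split inversions.

Count, for every r in R, how many entries of L exceed r:
r = 7: 12, 17, 28, 36, 37, 38 → 6
r = 25: 28, 36, 37, 38 → 4
r = 31: 36, 37, 38 → 3
r = 39: none → 0
Cross-inversions: 6 + 4 + 3 + 0 = 13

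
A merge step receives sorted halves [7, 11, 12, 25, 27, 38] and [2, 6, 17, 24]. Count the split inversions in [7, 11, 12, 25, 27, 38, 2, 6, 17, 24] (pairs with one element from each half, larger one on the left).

Split inversions: 18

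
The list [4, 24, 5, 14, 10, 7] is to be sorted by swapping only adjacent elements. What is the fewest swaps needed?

7

Each adjacent swap fixes exactly one inversion, so the minimum swap count equals the number of inversions.
Count inversions — for each element, later elements that are smaller:
4: none → 0
24: 5, 14, 10, 7 → 4
5: none → 0
14: 10, 7 → 2
10: 7 → 1
7: none → 0
Total inversions: 0 + 4 + 0 + 2 + 1 + 0 = 7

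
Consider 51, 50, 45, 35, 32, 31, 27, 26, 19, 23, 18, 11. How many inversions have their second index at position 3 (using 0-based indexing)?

3 such elements

The element at index 3 is 35.
Elements before it: 51, 50, 45
Those larger than 35: 51, 50, 45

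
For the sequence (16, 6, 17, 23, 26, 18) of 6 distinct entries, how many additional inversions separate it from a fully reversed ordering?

Maximum inversions for 6 distinct elements is C(6, 2) = 6·5/2 = 15.
Current inversions — for each element, count later smaller elements:
16: 1
6: 0
17: 0
23: 1
26: 1
18: 0
Current total: 1 + 0 + 0 + 1 + 1 + 0 = 3
Shortfall: 15 − 3 = 12

12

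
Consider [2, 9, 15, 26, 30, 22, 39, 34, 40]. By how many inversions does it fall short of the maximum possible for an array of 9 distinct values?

33

Maximum inversions for 9 distinct elements is C(9, 2) = 9·8/2 = 36.
Current inversions — for each element, count later smaller elements:
2: 0
9: 0
15: 0
26: 1
30: 1
22: 0
39: 1
34: 0
40: 0
Current total: 0 + 0 + 0 + 1 + 1 + 0 + 1 + 0 + 0 = 3
Shortfall: 36 − 3 = 33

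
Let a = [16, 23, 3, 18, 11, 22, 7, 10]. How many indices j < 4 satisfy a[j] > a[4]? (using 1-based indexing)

1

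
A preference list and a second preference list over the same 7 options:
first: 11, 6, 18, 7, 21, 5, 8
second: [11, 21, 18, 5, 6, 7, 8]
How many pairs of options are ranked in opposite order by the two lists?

6 pairs

Assign each item its position (1..7) in the first ordering, then rewrite the second ordering as that position sequence:
positions: 11→1, 6→2, 18→3, 7→4, 21→5, 5→6, 8→7
second ordering as positions: [1, 5, 3, 6, 2, 4, 7]
Discordant pairs = inversions in this position sequence.
1: 0
5: 3, 2, 4 → 3
3: 2 → 1
6: 2, 4 → 2
2: 0
4: 0
7: 0
Total: 0 + 3 + 1 + 2 + 0 + 0 + 0 = 6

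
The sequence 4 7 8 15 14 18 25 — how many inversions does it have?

1 inversion

Out-of-order index pairs (0-indexed):
(3,4): 15 > 14
That's 1 pair.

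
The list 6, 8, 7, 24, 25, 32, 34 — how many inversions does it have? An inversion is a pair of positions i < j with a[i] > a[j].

Out-of-order pairs: 1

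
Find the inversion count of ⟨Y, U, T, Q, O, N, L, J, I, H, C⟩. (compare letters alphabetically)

Count, for each position, how many later elements it exceeds:
Y → U, T, Q, O, N, L, J, I, H, C → 10
U → T, Q, O, N, L, J, I, H, C → 9
T → Q, O, N, L, J, I, H, C → 8
Q → O, N, L, J, I, H, C → 7
O → N, L, J, I, H, C → 6
N → L, J, I, H, C → 5
L → J, I, H, C → 4
J → I, H, C → 3
I → H, C → 2
H → C → 1
C → none → 0
Sum: 10 + 9 + 8 + 7 + 6 + 5 + 4 + 3 + 2 + 1 + 0 = 55

Inversions: 55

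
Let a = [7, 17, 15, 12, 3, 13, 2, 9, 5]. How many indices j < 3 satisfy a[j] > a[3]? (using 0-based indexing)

2 such elements

The element at index 3 is 12.
Elements before it: 7, 17, 15
Those larger than 12: 17, 15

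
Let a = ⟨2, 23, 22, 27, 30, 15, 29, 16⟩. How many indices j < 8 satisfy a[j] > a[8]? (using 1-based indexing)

The element at index 8 is 16.
Elements before it: 2, 23, 22, 27, 30, 15, 29
Those larger than 16: 23, 22, 27, 30, 29

5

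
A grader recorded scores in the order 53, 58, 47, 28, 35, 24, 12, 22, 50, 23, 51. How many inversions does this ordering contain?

36

Count, for each position, how many later elements it exceeds:
53: 9
58: 9
47: 6
28: 4
35: 4
24: 3
12: 0
22: 0
50: 1
23: 0
51: 0
Sum: 9 + 9 + 6 + 4 + 4 + 3 + 0 + 0 + 1 + 0 + 0 = 36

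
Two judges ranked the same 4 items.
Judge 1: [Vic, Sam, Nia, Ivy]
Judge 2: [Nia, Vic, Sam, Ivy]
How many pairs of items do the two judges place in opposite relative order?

Assign each item its position (1..4) in the first ordering, then rewrite the second ordering as that position sequence:
positions: Vic→1, Sam→2, Nia→3, Ivy→4
second ordering as positions: [3, 1, 2, 4]
Discordant pairs = inversions in this position sequence.
3: 1, 2 → 2
1: 0
2: 0
4: 0
Total: 2 + 0 + 0 + 0 = 2

2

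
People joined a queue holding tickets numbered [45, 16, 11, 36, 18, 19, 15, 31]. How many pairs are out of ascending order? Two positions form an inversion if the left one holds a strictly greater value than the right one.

15

Count, for each position, how many later elements it exceeds:
45 → 16, 11, 36, 18, 19, 15, 31 → 7
16 → 11, 15 → 2
11 → none → 0
36 → 18, 19, 15, 31 → 4
18 → 15 → 1
19 → 15 → 1
15 → none → 0
31 → none → 0
Sum: 7 + 2 + 0 + 4 + 1 + 1 + 0 + 0 = 15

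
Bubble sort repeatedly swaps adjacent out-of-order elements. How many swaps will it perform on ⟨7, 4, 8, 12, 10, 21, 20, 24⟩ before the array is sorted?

Swaps: 3

Each adjacent swap fixes exactly one inversion, so the minimum swap count equals the number of inversions.
Count inversions — for each element, later elements that are smaller:
7: 4 → 1
4: none → 0
8: none → 0
12: 10 → 1
10: none → 0
21: 20 → 1
20: none → 0
24: none → 0
Total inversions: 1 + 0 + 0 + 1 + 0 + 1 + 0 + 0 = 3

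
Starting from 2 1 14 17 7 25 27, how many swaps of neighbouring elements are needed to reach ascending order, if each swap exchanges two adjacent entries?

Adjacent swaps: 3

The minimum number of adjacent swaps to sort an array equals its inversion count, since every such swap removes exactly one inversion.
Count inversions — for each element, later elements that are smaller:
2: 1 → 1
1: none → 0
14: 7 → 1
17: 7 → 1
7: none → 0
25: none → 0
27: none → 0
Total inversions: 1 + 0 + 1 + 1 + 0 + 0 + 0 = 3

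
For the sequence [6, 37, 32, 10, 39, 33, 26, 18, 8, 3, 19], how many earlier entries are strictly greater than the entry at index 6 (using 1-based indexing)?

The element at index 6 is 33.
Elements before it: 6, 37, 32, 10, 39
Those larger than 33: 37, 39

2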